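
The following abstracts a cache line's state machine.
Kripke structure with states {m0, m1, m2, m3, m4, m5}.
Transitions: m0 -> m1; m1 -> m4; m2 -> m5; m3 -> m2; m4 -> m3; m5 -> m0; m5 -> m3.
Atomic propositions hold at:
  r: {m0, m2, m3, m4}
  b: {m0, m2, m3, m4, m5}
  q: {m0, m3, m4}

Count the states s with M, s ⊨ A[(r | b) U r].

5

Sat(r | b) = {m0, m2, m3, m4, m5}
A[(r | b) U r]: least fixpoint, start Z0 = Sat(r) = {m0, m2, m3, m4}, add states in Sat(r | b) with every successor in Z. Z1 = {m0, m2, m3, m4, m5}; fixed.
Sat(A[(r | b) U r]) = {m0, m2, m3, m4, m5}
|Sat(A[(r | b) U r])| = |{m0, m2, m3, m4, m5}| = 5.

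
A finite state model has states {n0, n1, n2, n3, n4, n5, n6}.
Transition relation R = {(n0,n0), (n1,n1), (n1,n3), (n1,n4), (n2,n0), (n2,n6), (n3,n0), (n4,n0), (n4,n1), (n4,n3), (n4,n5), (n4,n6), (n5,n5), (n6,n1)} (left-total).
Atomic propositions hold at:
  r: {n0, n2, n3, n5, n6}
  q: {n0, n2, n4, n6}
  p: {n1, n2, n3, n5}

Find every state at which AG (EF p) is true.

{n5}

EF p: least fixpoint, start Z0 = {n1, n2, n3, n5}, add states with some successor in Z. Z1 = {n1, n2, n3, n4, n5, n6}; fixed.
Sat(EF p) = {n1, n2, n3, n4, n5, n6}
AG (EF p): greatest fixpoint, start Z0 = {n1, n2, n3, n4, n5, n6}, keep only states in Sat with every successor in Z. Z1 = {n1, n5, n6}; Z2 = {n5, n6}; Z3 = {n5}; fixed.
Sat(AG (EF p)) = {n5}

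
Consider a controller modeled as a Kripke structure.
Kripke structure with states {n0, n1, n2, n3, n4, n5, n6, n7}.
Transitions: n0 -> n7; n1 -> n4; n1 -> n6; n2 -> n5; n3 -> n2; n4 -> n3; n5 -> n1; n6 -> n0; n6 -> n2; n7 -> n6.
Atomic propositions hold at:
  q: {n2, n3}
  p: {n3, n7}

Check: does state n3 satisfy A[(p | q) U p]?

Yes

Sat(p | q) = {n2, n3, n7}
A[(p | q) U p]: least fixpoint, start Z0 = Sat(p) = {n3, n7}, add states in Sat(p | q) with every successor in Z. Already a fixed point.
Sat(A[(p | q) U p]) = {n3, n7}
n3 ∈ Sat(A[(p | q) U p]) = {n3, n7}, so the formula holds at n3.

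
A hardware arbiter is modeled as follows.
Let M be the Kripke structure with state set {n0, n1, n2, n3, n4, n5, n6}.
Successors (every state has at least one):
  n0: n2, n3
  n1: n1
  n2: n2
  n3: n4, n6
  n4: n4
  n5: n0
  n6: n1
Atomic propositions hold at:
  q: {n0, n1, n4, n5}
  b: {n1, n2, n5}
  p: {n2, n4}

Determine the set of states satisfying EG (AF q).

{n0, n1, n3, n4, n5, n6}

AF q: least fixpoint, start Z0 = {n0, n1, n4, n5}, add states with every successor in Z. Z1 = {n0, n1, n4, n5, n6}; Z2 = {n0, n1, n3, n4, n5, n6}; fixed.
Sat(AF q) = {n0, n1, n3, n4, n5, n6}
EG (AF q): greatest fixpoint, start Z0 = {n0, n1, n3, n4, n5, n6}, keep only states in Sat with some successor in Z. Already a fixed point.
Sat(EG (AF q)) = {n0, n1, n3, n4, n5, n6}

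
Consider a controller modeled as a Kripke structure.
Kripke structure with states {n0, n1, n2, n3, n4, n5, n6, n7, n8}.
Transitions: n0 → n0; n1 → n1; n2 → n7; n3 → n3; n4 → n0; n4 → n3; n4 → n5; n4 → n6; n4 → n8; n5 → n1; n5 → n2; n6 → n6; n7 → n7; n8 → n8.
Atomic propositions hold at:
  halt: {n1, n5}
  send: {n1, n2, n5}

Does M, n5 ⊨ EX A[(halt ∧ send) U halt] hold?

Sat(halt ∧ send) = {n1, n5}
A[(halt ∧ send) U halt]: least fixpoint, start Z0 = Sat(halt) = {n1, n5}, add states in Sat(halt ∧ send) with every successor in Z. Already a fixed point.
Sat(A[(halt ∧ send) U halt]) = {n1, n5}
Sat(EX A[(halt ∧ send) U halt]) = {s : some successor in {n1, n5}} = {n1, n4, n5}
n5 ∈ Sat(EX A[(halt ∧ send) U halt]) = {n1, n4, n5}, so the formula holds at n5.

Yes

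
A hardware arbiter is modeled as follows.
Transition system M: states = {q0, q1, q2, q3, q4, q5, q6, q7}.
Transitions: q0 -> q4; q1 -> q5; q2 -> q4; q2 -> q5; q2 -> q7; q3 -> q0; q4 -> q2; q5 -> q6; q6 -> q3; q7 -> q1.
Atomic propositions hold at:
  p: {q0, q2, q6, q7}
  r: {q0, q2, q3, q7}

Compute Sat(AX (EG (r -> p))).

Sat(r -> p) = {q0, q1, q2, q4, q5, q6, q7}
EG (r -> p): greatest fixpoint, start Z0 = {q0, q1, q2, q4, q5, q6, q7}, keep only states in Sat with some successor in Z. Z1 = {q0, q1, q2, q4, q5, q7}; Z2 = {q0, q1, q2, q4, q7}; Z3 = {q0, q2, q4, q7}; Z4 = {q0, q2, q4}; fixed.
Sat(EG (r -> p)) = {q0, q2, q4}
Sat(AX (EG (r -> p))) = {s : every successor in {q0, q2, q4}} = {q0, q3, q4}

{q0, q3, q4}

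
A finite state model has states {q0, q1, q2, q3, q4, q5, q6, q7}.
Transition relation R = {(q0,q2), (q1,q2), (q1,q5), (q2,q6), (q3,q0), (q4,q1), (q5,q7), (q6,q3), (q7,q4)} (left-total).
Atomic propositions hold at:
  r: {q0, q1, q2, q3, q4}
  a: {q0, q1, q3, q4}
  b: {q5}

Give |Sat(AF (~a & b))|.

1

Sat(~a) = {q2, q5, q6, q7}
Sat(~a & b) = {q5}
AF (~a & b): least fixpoint, start Z0 = {q5}, add states with every successor in Z. Already a fixed point.
Sat(AF (~a & b)) = {q5}
|Sat(AF (~a & b))| = |{q5}| = 1.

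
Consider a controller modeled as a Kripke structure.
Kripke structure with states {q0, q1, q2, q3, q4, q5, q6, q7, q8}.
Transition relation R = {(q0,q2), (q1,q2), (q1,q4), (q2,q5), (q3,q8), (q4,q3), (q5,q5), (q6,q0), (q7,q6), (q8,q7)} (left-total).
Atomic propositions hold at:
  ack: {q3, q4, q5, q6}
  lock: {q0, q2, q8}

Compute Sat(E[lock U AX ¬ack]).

Sat(¬ack) = {q0, q1, q2, q7, q8}
Sat(AX ¬ack) = {s : every successor in {q0, q1, q2, q7, q8}} = {q0, q3, q6, q8}
E[lock U AX ¬ack]: least fixpoint, start Z0 = Sat(AX ¬ack) = {q0, q3, q6, q8}, add states in Sat(lock) with some successor in Z. Already a fixed point.
Sat(E[lock U AX ¬ack]) = {q0, q3, q6, q8}

{q0, q3, q6, q8}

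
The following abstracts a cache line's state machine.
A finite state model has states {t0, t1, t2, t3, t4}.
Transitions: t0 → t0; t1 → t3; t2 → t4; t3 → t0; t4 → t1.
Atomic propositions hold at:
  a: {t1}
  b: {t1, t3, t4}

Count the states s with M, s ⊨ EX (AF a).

AF a: least fixpoint, start Z0 = {t1}, add states with every successor in Z. Z1 = {t1, t4}; Z2 = {t1, t2, t4}; fixed.
Sat(AF a) = {t1, t2, t4}
Sat(EX (AF a)) = {s : some successor in {t1, t2, t4}} = {t2, t4}
|Sat(EX (AF a))| = |{t2, t4}| = 2.

2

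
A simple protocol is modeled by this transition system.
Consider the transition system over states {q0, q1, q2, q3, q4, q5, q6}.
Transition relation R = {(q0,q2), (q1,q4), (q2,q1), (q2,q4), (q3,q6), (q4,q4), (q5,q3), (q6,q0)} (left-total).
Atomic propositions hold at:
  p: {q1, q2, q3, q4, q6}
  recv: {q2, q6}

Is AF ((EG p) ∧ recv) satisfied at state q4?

EG p: greatest fixpoint, start Z0 = {q1, q2, q3, q4, q6}, keep only states in Sat with some successor in Z. Z1 = {q1, q2, q3, q4}; Z2 = {q1, q2, q4}; fixed.
Sat(EG p) = {q1, q2, q4}
Sat((EG p) ∧ recv) = {q2}
AF ((EG p) ∧ recv): least fixpoint, start Z0 = {q2}, add states with every successor in Z. Z1 = {q0, q2}; Z2 = {q0, q2, q6}; Z3 = {q0, q2, q3, q6}; Z4 = {q0, q2, q3, q5, q6}; fixed.
Sat(AF ((EG p) ∧ recv)) = {q0, q2, q3, q5, q6}
q4 ∉ Sat(AF ((EG p) ∧ recv)) = {q0, q2, q3, q5, q6}, so the formula does not hold at q4.

No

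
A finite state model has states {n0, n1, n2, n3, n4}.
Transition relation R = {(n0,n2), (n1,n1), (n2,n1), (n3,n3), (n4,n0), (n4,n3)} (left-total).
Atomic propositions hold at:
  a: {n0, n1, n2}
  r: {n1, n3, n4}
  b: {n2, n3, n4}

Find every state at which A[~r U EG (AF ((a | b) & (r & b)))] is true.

{n3, n4}

Sat(~r) = {n0, n2}
Sat(a | b) = {n0, n1, n2, n3, n4}
Sat(r & b) = {n3, n4}
Sat((a | b) & (r & b)) = {n3, n4}
AF ((a | b) & (r & b)): least fixpoint, start Z0 = {n3, n4}, add states with every successor in Z. Already a fixed point.
Sat(AF ((a | b) & (r & b))) = {n3, n4}
EG (AF ((a | b) & (r & b))): greatest fixpoint, start Z0 = {n3, n4}, keep only states in Sat with some successor in Z. Already a fixed point.
Sat(EG (AF ((a | b) & (r & b)))) = {n3, n4}
A[~r U EG (AF ((a | b) & (r & b)))]: least fixpoint, start Z0 = Sat(EG (AF ((a | b) & (r & b)))) = {n3, n4}, add states in Sat(~r) with every successor in Z. Already a fixed point.
Sat(A[~r U EG (AF ((a | b) & (r & b)))]) = {n3, n4}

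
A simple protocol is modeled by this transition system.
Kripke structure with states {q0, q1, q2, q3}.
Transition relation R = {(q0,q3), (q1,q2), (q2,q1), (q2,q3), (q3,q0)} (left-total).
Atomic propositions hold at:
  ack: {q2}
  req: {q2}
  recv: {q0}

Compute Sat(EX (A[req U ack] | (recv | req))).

A[req U ack]: least fixpoint, start Z0 = Sat(ack) = {q2}, add states in Sat(req) with every successor in Z. Already a fixed point.
Sat(A[req U ack]) = {q2}
Sat(recv | req) = {q0, q2}
Sat(A[req U ack] | (recv | req)) = {q0, q2}
Sat(EX (A[req U ack] | (recv | req))) = {s : some successor in {q0, q2}} = {q1, q3}

{q1, q3}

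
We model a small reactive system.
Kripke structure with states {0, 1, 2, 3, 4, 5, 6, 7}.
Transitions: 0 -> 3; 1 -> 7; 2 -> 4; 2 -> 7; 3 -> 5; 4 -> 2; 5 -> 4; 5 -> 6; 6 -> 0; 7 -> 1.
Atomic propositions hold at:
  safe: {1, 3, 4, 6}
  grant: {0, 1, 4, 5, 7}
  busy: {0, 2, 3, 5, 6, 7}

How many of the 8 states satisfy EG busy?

EG busy: greatest fixpoint, start Z0 = {0, 2, 3, 5, 6, 7}, keep only states in Sat with some successor in Z. Z1 = {0, 2, 3, 5, 6}; Z2 = {0, 3, 5, 6}; fixed.
Sat(EG busy) = {0, 3, 5, 6}
|Sat(EG busy)| = |{0, 3, 5, 6}| = 4.

4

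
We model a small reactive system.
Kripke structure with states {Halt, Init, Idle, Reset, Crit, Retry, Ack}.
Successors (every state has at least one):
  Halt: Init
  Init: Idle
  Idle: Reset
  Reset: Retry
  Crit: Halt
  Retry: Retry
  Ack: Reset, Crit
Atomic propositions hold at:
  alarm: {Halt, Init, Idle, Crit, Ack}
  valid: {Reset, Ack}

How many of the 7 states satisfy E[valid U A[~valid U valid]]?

Sat(~valid) = {Halt, Init, Idle, Crit, Retry}
A[~valid U valid]: least fixpoint, start Z0 = Sat(valid) = {Reset, Ack}, add states in Sat(~valid) with every successor in Z. Z1 = {Idle, Reset, Ack}; Z2 = {Init, Idle, Reset, Ack}; Z3 = {Halt, Init, Idle, Reset, Ack}; Z4 = {Halt, Init, Idle, Reset, Crit, Ack}; fixed.
Sat(A[~valid U valid]) = {Halt, Init, Idle, Reset, Crit, Ack}
E[valid U A[~valid U valid]]: least fixpoint, start Z0 = Sat(A[~valid U valid]) = {Halt, Init, Idle, Reset, Crit, Ack}, add states in Sat(valid) with some successor in Z. Already a fixed point.
Sat(E[valid U A[~valid U valid]]) = {Halt, Init, Idle, Reset, Crit, Ack}
|Sat(E[valid U A[~valid U valid]])| = |{Halt, Init, Idle, Reset, Crit, Ack}| = 6.

6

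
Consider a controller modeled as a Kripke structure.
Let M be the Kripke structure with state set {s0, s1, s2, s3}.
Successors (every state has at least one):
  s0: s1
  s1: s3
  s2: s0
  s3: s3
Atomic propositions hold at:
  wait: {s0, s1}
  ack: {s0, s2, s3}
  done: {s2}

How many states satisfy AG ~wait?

Sat(~wait) = {s2, s3}
AG ~wait: greatest fixpoint, start Z0 = {s2, s3}, keep only states in Sat with every successor in Z. Z1 = {s3}; fixed.
Sat(AG ~wait) = {s3}
|Sat(AG ~wait)| = |{s3}| = 1.

1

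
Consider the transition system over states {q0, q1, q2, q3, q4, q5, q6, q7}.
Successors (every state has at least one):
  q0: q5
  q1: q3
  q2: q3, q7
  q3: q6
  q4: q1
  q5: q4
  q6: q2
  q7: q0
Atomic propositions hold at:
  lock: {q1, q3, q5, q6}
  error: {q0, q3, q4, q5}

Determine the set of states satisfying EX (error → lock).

{q0, q1, q2, q3, q4, q6}

Sat(error → lock) = {q1, q2, q3, q5, q6, q7}
Sat(EX (error → lock)) = {s : some successor in {q1, q2, q3, q5, q6, q7}} = {q0, q1, q2, q3, q4, q6}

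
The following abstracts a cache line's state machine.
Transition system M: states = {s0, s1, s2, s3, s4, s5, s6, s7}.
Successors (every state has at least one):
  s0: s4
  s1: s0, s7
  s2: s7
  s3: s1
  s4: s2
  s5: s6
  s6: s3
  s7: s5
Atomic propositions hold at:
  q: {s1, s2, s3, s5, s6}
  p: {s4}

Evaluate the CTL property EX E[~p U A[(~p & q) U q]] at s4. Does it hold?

Sat(~p) = {s0, s1, s2, s3, s5, s6, s7}
Sat(~p & q) = {s1, s2, s3, s5, s6}
A[(~p & q) U q]: least fixpoint, start Z0 = Sat(q) = {s1, s2, s3, s5, s6}, add states in Sat(~p & q) with every successor in Z. Already a fixed point.
Sat(A[(~p & q) U q]) = {s1, s2, s3, s5, s6}
E[~p U A[(~p & q) U q]]: least fixpoint, start Z0 = Sat(A[(~p & q) U q]) = {s1, s2, s3, s5, s6}, add states in Sat(~p) with some successor in Z. Z1 = {s1, s2, s3, s5, s6, s7}; fixed.
Sat(E[~p U A[(~p & q) U q]]) = {s1, s2, s3, s5, s6, s7}
Sat(EX E[~p U A[(~p & q) U q]]) = {s : some successor in {s1, s2, s3, s5, s6, s7}} = {s1, s2, s3, s4, s5, s6, s7}
s4 ∈ Sat(EX E[~p U A[(~p & q) U q]]) = {s1, s2, s3, s4, s5, s6, s7}, so the formula holds at s4.

Yes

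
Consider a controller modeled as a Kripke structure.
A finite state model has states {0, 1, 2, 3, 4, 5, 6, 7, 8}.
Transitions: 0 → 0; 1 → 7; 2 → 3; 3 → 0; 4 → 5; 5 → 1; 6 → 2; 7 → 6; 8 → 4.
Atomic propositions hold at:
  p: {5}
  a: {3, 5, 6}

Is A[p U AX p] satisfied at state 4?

Sat(AX p) = {s : every successor in {5}} = {4}
A[p U AX p]: least fixpoint, start Z0 = Sat(AX p) = {4}, add states in Sat(p) with every successor in Z. Already a fixed point.
Sat(A[p U AX p]) = {4}
4 ∈ Sat(A[p U AX p]) = {4}, so the formula holds at 4.

Yes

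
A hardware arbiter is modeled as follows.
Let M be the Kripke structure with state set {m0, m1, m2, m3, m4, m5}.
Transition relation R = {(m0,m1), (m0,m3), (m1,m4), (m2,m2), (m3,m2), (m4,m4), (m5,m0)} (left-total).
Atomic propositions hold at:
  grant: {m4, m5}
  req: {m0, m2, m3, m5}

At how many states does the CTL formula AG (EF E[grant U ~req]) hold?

Sat(~req) = {m1, m4}
E[grant U ~req]: least fixpoint, start Z0 = Sat(~req) = {m1, m4}, add states in Sat(grant) with some successor in Z. Already a fixed point.
Sat(E[grant U ~req]) = {m1, m4}
EF E[grant U ~req]: least fixpoint, start Z0 = {m1, m4}, add states with some successor in Z. Z1 = {m0, m1, m4}; Z2 = {m0, m1, m4, m5}; fixed.
Sat(EF E[grant U ~req]) = {m0, m1, m4, m5}
AG (EF E[grant U ~req]): greatest fixpoint, start Z0 = {m0, m1, m4, m5}, keep only states in Sat with every successor in Z. Z1 = {m1, m4, m5}; Z2 = {m1, m4}; fixed.
Sat(AG (EF E[grant U ~req])) = {m1, m4}
|Sat(AG (EF E[grant U ~req]))| = |{m1, m4}| = 2.

2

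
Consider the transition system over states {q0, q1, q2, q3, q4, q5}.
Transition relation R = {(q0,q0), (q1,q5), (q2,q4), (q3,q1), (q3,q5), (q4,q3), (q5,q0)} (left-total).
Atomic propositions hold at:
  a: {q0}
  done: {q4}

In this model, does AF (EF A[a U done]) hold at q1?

A[a U done]: least fixpoint, start Z0 = Sat(done) = {q4}, add states in Sat(a) with every successor in Z. Already a fixed point.
Sat(A[a U done]) = {q4}
EF A[a U done]: least fixpoint, start Z0 = {q4}, add states with some successor in Z. Z1 = {q2, q4}; fixed.
Sat(EF A[a U done]) = {q2, q4}
AF (EF A[a U done]): least fixpoint, start Z0 = {q2, q4}, add states with every successor in Z. Already a fixed point.
Sat(AF (EF A[a U done])) = {q2, q4}
q1 ∉ Sat(AF (EF A[a U done])) = {q2, q4}, so the formula does not hold at q1.

No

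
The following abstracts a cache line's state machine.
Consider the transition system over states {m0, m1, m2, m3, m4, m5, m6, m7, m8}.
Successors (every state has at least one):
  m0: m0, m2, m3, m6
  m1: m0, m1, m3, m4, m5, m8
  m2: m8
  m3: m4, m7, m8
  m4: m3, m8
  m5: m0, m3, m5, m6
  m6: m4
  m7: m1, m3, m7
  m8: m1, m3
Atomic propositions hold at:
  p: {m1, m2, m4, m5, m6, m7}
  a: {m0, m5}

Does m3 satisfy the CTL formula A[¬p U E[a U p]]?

Sat(¬p) = {m0, m3, m8}
E[a U p]: least fixpoint, start Z0 = Sat(p) = {m1, m2, m4, m5, m6, m7}, add states in Sat(a) with some successor in Z. Z1 = {m0, m1, m2, m4, m5, m6, m7}; fixed.
Sat(E[a U p]) = {m0, m1, m2, m4, m5, m6, m7}
A[¬p U E[a U p]]: least fixpoint, start Z0 = Sat(E[a U p]) = {m0, m1, m2, m4, m5, m6, m7}, add states in Sat(¬p) with every successor in Z. Already a fixed point.
Sat(A[¬p U E[a U p]]) = {m0, m1, m2, m4, m5, m6, m7}
m3 ∉ Sat(A[¬p U E[a U p]]) = {m0, m1, m2, m4, m5, m6, m7}, so the formula does not hold at m3.

No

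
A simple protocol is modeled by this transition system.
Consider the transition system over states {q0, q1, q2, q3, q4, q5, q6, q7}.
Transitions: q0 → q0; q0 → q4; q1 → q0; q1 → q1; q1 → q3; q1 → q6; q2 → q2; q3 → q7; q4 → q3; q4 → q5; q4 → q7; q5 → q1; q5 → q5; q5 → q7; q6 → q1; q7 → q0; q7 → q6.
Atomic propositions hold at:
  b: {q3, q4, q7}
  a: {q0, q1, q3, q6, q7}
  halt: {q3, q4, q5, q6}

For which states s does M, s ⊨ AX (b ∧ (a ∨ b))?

Sat(a ∨ b) = {q0, q1, q3, q4, q6, q7}
Sat(b ∧ (a ∨ b)) = {q3, q4, q7}
Sat(AX (b ∧ (a ∨ b))) = {s : every successor in {q3, q4, q7}} = {q3}

{q3}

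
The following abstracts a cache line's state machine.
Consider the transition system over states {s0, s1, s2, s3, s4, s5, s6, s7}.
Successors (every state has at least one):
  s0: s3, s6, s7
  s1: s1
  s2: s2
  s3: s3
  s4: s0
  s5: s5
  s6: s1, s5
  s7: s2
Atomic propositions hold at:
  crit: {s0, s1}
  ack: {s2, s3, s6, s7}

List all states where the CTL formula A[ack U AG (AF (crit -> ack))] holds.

{s2, s3, s5, s7}

Sat(crit -> ack) = {s2, s3, s4, s5, s6, s7}
AF (crit -> ack): least fixpoint, start Z0 = {s2, s3, s4, s5, s6, s7}, add states with every successor in Z. Z1 = {s0, s2, s3, s4, s5, s6, s7}; fixed.
Sat(AF (crit -> ack)) = {s0, s2, s3, s4, s5, s6, s7}
AG (AF (crit -> ack)): greatest fixpoint, start Z0 = {s0, s2, s3, s4, s5, s6, s7}, keep only states in Sat with every successor in Z. Z1 = {s0, s2, s3, s4, s5, s7}; Z2 = {s2, s3, s4, s5, s7}; Z3 = {s2, s3, s5, s7}; fixed.
Sat(AG (AF (crit -> ack))) = {s2, s3, s5, s7}
A[ack U AG (AF (crit -> ack))]: least fixpoint, start Z0 = Sat(AG (AF (crit -> ack))) = {s2, s3, s5, s7}, add states in Sat(ack) with every successor in Z. Already a fixed point.
Sat(A[ack U AG (AF (crit -> ack))]) = {s2, s3, s5, s7}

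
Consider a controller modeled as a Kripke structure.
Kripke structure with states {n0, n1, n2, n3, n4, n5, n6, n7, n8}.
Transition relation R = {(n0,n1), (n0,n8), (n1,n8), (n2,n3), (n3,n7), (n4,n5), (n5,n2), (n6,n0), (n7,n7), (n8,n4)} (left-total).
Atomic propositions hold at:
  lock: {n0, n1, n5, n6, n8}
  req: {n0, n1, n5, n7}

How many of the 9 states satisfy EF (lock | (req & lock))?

Sat(req & lock) = {n0, n1, n5}
Sat(lock | (req & lock)) = {n0, n1, n5, n6, n8}
EF (lock | (req & lock)): least fixpoint, start Z0 = {n0, n1, n5, n6, n8}, add states with some successor in Z. Z1 = {n0, n1, n4, n5, n6, n8}; fixed.
Sat(EF (lock | (req & lock))) = {n0, n1, n4, n5, n6, n8}
|Sat(EF (lock | (req & lock)))| = |{n0, n1, n4, n5, n6, n8}| = 6.

6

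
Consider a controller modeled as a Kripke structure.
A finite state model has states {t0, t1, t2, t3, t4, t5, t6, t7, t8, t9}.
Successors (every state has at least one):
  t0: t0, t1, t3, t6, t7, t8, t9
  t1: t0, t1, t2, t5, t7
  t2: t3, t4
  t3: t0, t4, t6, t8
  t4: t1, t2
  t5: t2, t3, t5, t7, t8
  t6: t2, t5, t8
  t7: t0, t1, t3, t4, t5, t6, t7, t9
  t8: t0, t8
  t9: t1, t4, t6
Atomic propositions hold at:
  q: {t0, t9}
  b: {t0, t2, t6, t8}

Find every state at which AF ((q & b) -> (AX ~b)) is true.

Sat(q & b) = {t0}
Sat(~b) = {t1, t3, t4, t5, t7, t9}
Sat(AX ~b) = {s : every successor in {t1, t3, t4, t5, t7, t9}} = {t2}
Sat((q & b) -> (AX ~b)) = {t1, t2, t3, t4, t5, t6, t7, t8, t9}
AF ((q & b) -> (AX ~b)): least fixpoint, start Z0 = {t1, t2, t3, t4, t5, t6, t7, t8, t9}, add states with every successor in Z. Already a fixed point.
Sat(AF ((q & b) -> (AX ~b))) = {t1, t2, t3, t4, t5, t6, t7, t8, t9}

{t1, t2, t3, t4, t5, t6, t7, t8, t9}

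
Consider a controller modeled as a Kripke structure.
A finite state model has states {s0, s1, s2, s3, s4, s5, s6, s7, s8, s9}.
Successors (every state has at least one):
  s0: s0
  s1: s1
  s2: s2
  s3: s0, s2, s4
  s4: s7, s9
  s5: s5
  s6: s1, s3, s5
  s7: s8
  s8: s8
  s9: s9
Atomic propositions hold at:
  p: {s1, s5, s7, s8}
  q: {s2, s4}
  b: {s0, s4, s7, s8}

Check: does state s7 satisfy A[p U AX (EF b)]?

Yes

EF b: least fixpoint, start Z0 = {s0, s4, s7, s8}, add states with some successor in Z. Z1 = {s0, s3, s4, s7, s8}; Z2 = {s0, s3, s4, s6, s7, s8}; fixed.
Sat(EF b) = {s0, s3, s4, s6, s7, s8}
Sat(AX (EF b)) = {s : every successor in {s0, s3, s4, s6, s7, s8}} = {s0, s7, s8}
A[p U AX (EF b)]: least fixpoint, start Z0 = Sat(AX (EF b)) = {s0, s7, s8}, add states in Sat(p) with every successor in Z. Already a fixed point.
Sat(A[p U AX (EF b)]) = {s0, s7, s8}
s7 ∈ Sat(A[p U AX (EF b)]) = {s0, s7, s8}, so the formula holds at s7.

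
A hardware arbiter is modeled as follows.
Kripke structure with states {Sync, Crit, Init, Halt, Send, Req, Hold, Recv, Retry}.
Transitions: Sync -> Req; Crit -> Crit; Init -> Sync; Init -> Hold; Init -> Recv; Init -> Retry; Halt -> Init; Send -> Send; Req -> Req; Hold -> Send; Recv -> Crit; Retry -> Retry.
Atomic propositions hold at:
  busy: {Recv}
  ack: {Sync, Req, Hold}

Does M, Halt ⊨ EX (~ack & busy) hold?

No

Sat(~ack) = {Crit, Init, Halt, Send, Recv, Retry}
Sat(~ack & busy) = {Recv}
Sat(EX (~ack & busy)) = {s : some successor in {Recv}} = {Init}
Halt ∉ Sat(EX (~ack & busy)) = {Init}, so the formula does not hold at Halt.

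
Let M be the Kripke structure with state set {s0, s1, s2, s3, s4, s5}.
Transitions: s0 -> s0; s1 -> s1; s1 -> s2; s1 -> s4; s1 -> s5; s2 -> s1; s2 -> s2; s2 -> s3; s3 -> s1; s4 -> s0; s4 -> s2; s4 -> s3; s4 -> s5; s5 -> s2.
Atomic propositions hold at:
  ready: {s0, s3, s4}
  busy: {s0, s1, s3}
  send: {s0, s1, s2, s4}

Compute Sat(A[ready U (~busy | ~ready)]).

Sat(~busy) = {s2, s4, s5}
Sat(~ready) = {s1, s2, s5}
Sat(~busy | ~ready) = {s1, s2, s4, s5}
A[ready U (~busy | ~ready)]: least fixpoint, start Z0 = Sat((~busy | ~ready)) = {s1, s2, s4, s5}, add states in Sat(ready) with every successor in Z. Z1 = {s1, s2, s3, s4, s5}; fixed.
Sat(A[ready U (~busy | ~ready)]) = {s1, s2, s3, s4, s5}

{s1, s2, s3, s4, s5}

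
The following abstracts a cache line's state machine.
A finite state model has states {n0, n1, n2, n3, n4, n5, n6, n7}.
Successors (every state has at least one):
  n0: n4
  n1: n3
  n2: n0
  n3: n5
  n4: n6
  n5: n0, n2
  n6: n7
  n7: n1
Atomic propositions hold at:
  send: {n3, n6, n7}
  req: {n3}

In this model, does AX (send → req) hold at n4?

Sat(send → req) = {n0, n1, n2, n3, n4, n5}
Sat(AX (send → req)) = {s : every successor in {n0, n1, n2, n3, n4, n5}} = {n0, n1, n2, n3, n5, n7}
n4 ∉ Sat(AX (send → req)) = {n0, n1, n2, n3, n5, n7}, so the formula does not hold at n4.

No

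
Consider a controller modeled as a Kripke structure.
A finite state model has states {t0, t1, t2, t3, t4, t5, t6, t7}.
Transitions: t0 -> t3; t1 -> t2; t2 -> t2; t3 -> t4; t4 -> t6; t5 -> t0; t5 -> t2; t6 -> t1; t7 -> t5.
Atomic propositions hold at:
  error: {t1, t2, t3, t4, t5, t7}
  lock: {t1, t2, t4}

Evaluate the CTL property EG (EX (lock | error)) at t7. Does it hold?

Yes

Sat(lock | error) = {t1, t2, t3, t4, t5, t7}
Sat(EX (lock | error)) = {s : some successor in {t1, t2, t3, t4, t5, t7}} = {t0, t1, t2, t3, t5, t6, t7}
EG (EX (lock | error)): greatest fixpoint, start Z0 = {t0, t1, t2, t3, t5, t6, t7}, keep only states in Sat with some successor in Z. Z1 = {t0, t1, t2, t5, t6, t7}; Z2 = {t1, t2, t5, t6, t7}; fixed.
Sat(EG (EX (lock | error))) = {t1, t2, t5, t6, t7}
t7 ∈ Sat(EG (EX (lock | error))) = {t1, t2, t5, t6, t7}, so the formula holds at t7.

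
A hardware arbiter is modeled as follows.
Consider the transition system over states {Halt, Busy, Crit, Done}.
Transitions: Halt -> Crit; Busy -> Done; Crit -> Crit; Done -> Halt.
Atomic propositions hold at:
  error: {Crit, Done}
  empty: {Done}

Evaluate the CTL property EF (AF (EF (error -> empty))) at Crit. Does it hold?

Sat(error -> empty) = {Halt, Busy, Done}
EF (error -> empty): least fixpoint, start Z0 = {Halt, Busy, Done}, add states with some successor in Z. Already a fixed point.
Sat(EF (error -> empty)) = {Halt, Busy, Done}
AF (EF (error -> empty)): least fixpoint, start Z0 = {Halt, Busy, Done}, add states with every successor in Z. Already a fixed point.
Sat(AF (EF (error -> empty))) = {Halt, Busy, Done}
EF (AF (EF (error -> empty))): least fixpoint, start Z0 = {Halt, Busy, Done}, add states with some successor in Z. Already a fixed point.
Sat(EF (AF (EF (error -> empty)))) = {Halt, Busy, Done}
Crit ∉ Sat(EF (AF (EF (error -> empty)))) = {Halt, Busy, Done}, so the formula does not hold at Crit.

No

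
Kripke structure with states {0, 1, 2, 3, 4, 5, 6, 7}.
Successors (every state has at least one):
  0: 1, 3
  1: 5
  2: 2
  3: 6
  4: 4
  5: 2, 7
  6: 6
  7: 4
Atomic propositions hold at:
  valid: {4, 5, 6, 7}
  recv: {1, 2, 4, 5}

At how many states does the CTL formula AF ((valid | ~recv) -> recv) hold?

5

Sat(~recv) = {0, 3, 6, 7}
Sat(valid | ~recv) = {0, 3, 4, 5, 6, 7}
Sat((valid | ~recv) -> recv) = {1, 2, 4, 5}
AF ((valid | ~recv) -> recv): least fixpoint, start Z0 = {1, 2, 4, 5}, add states with every successor in Z. Z1 = {1, 2, 4, 5, 7}; fixed.
Sat(AF ((valid | ~recv) -> recv)) = {1, 2, 4, 5, 7}
|Sat(AF ((valid | ~recv) -> recv))| = |{1, 2, 4, 5, 7}| = 5.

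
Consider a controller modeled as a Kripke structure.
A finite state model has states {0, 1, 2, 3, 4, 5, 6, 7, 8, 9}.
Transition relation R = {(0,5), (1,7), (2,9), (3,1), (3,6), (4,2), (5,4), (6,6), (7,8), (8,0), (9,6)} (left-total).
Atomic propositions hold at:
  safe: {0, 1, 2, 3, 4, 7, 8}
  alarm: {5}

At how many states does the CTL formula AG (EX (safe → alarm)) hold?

3

Sat(safe → alarm) = {5, 6, 9}
Sat(EX (safe → alarm)) = {s : some successor in {5, 6, 9}} = {0, 2, 3, 6, 9}
AG (EX (safe → alarm)): greatest fixpoint, start Z0 = {0, 2, 3, 6, 9}, keep only states in Sat with every successor in Z. Z1 = {2, 6, 9}; fixed.
Sat(AG (EX (safe → alarm))) = {2, 6, 9}
|Sat(AG (EX (safe → alarm)))| = |{2, 6, 9}| = 3.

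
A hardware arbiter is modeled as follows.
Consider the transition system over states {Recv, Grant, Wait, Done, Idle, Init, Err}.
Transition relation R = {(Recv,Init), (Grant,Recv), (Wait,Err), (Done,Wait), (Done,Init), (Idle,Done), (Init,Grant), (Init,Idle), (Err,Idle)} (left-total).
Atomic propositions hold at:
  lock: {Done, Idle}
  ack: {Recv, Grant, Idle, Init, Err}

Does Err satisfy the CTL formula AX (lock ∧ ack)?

Yes

Sat(lock ∧ ack) = {Idle}
Sat(AX (lock ∧ ack)) = {s : every successor in {Idle}} = {Err}
Err ∈ Sat(AX (lock ∧ ack)) = {Err}, so the formula holds at Err.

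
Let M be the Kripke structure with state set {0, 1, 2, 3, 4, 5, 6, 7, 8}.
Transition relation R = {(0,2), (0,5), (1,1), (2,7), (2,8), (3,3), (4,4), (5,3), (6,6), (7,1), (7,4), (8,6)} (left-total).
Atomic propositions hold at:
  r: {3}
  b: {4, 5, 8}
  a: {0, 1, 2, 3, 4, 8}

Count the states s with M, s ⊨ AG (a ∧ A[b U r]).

A[b U r]: least fixpoint, start Z0 = Sat(r) = {3}, add states in Sat(b) with every successor in Z. Z1 = {3, 5}; fixed.
Sat(A[b U r]) = {3, 5}
Sat(a ∧ A[b U r]) = {3}
AG (a ∧ A[b U r]): greatest fixpoint, start Z0 = {3}, keep only states in Sat with every successor in Z. Already a fixed point.
Sat(AG (a ∧ A[b U r])) = {3}
|Sat(AG (a ∧ A[b U r]))| = |{3}| = 1.

1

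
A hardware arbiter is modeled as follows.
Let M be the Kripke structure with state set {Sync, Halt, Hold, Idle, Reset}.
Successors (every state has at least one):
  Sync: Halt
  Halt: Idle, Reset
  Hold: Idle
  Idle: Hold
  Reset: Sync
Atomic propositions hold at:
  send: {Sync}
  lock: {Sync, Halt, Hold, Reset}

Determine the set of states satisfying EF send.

EF send: least fixpoint, start Z0 = {Sync}, add states with some successor in Z. Z1 = {Sync, Reset}; Z2 = {Sync, Halt, Reset}; fixed.
Sat(EF send) = {Sync, Halt, Reset}

{Sync, Halt, Reset}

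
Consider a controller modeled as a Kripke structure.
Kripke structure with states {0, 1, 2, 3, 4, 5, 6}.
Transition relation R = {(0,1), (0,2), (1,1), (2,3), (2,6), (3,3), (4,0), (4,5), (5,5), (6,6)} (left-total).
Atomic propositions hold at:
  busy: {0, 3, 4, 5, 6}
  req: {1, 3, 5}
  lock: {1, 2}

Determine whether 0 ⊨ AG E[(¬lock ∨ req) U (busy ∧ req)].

Sat(¬lock) = {0, 3, 4, 5, 6}
Sat(¬lock ∨ req) = {0, 1, 3, 4, 5, 6}
Sat(busy ∧ req) = {3, 5}
E[(¬lock ∨ req) U (busy ∧ req)]: least fixpoint, start Z0 = Sat((busy ∧ req)) = {3, 5}, add states in Sat(¬lock ∨ req) with some successor in Z. Z1 = {3, 4, 5}; fixed.
Sat(E[(¬lock ∨ req) U (busy ∧ req)]) = {3, 4, 5}
AG E[(¬lock ∨ req) U (busy ∧ req)]: greatest fixpoint, start Z0 = {3, 4, 5}, keep only states in Sat with every successor in Z. Z1 = {3, 5}; fixed.
Sat(AG E[(¬lock ∨ req) U (busy ∧ req)]) = {3, 5}
0 ∉ Sat(AG E[(¬lock ∨ req) U (busy ∧ req)]) = {3, 5}, so the formula does not hold at 0.

No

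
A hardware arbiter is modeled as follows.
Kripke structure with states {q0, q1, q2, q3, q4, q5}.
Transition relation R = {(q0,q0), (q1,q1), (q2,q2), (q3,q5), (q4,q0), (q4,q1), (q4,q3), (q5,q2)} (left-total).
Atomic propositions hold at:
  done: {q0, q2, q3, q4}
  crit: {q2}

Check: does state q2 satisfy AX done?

Yes

Sat(AX done) = {s : every successor in {q0, q2, q3, q4}} = {q0, q2, q5}
q2 ∈ Sat(AX done) = {q0, q2, q5}, so the formula holds at q2.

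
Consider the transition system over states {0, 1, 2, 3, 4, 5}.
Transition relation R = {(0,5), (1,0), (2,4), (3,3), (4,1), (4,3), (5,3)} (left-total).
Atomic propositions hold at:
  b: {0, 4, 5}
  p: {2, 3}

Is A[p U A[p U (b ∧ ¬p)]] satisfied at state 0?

Yes

Sat(¬p) = {0, 1, 4, 5}
Sat(b ∧ ¬p) = {0, 4, 5}
A[p U (b ∧ ¬p)]: least fixpoint, start Z0 = Sat((b ∧ ¬p)) = {0, 4, 5}, add states in Sat(p) with every successor in Z. Z1 = {0, 2, 4, 5}; fixed.
Sat(A[p U (b ∧ ¬p)]) = {0, 2, 4, 5}
A[p U A[p U (b ∧ ¬p)]]: least fixpoint, start Z0 = Sat(A[p U (b ∧ ¬p)]) = {0, 2, 4, 5}, add states in Sat(p) with every successor in Z. Already a fixed point.
Sat(A[p U A[p U (b ∧ ¬p)]]) = {0, 2, 4, 5}
0 ∈ Sat(A[p U A[p U (b ∧ ¬p)]]) = {0, 2, 4, 5}, so the formula holds at 0.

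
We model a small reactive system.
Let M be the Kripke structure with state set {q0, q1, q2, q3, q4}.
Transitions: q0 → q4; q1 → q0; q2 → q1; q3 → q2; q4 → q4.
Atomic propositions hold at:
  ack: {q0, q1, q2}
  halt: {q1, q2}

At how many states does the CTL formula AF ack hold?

AF ack: least fixpoint, start Z0 = {q0, q1, q2}, add states with every successor in Z. Z1 = {q0, q1, q2, q3}; fixed.
Sat(AF ack) = {q0, q1, q2, q3}
|Sat(AF ack)| = |{q0, q1, q2, q3}| = 4.

4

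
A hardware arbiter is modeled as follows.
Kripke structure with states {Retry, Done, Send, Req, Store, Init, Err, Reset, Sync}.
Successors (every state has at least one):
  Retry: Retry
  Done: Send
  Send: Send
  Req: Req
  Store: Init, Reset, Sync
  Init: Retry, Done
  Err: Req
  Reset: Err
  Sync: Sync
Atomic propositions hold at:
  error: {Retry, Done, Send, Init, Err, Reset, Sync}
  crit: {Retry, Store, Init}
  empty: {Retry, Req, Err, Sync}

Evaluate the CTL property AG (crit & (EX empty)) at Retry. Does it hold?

Sat(EX empty) = {s : some successor in {Retry, Req, Err, Sync}} = {Retry, Req, Store, Init, Err, Reset, Sync}
Sat(crit & (EX empty)) = {Retry, Store, Init}
AG (crit & (EX empty)): greatest fixpoint, start Z0 = {Retry, Store, Init}, keep only states in Sat with every successor in Z. Z1 = {Retry}; fixed.
Sat(AG (crit & (EX empty))) = {Retry}
Retry ∈ Sat(AG (crit & (EX empty))) = {Retry}, so the formula holds at Retry.

Yes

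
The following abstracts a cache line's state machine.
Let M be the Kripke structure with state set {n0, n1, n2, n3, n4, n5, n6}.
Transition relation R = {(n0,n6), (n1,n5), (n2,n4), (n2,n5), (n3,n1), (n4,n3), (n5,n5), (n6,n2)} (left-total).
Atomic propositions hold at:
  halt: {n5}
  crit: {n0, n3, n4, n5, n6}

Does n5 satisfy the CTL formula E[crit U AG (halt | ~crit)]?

Yes

Sat(~crit) = {n1, n2}
Sat(halt | ~crit) = {n1, n2, n5}
AG (halt | ~crit): greatest fixpoint, start Z0 = {n1, n2, n5}, keep only states in Sat with every successor in Z. Z1 = {n1, n5}; fixed.
Sat(AG (halt | ~crit)) = {n1, n5}
E[crit U AG (halt | ~crit)]: least fixpoint, start Z0 = Sat(AG (halt | ~crit)) = {n1, n5}, add states in Sat(crit) with some successor in Z. Z1 = {n1, n3, n5}; Z2 = {n1, n3, n4, n5}; fixed.
Sat(E[crit U AG (halt | ~crit)]) = {n1, n3, n4, n5}
n5 ∈ Sat(E[crit U AG (halt | ~crit)]) = {n1, n3, n4, n5}, so the formula holds at n5.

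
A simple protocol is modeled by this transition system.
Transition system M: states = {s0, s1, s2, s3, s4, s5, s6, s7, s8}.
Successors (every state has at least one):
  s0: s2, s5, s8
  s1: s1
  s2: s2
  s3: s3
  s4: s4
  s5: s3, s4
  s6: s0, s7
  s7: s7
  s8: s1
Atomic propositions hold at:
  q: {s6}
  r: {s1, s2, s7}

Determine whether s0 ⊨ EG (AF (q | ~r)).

Sat(~r) = {s0, s3, s4, s5, s6, s8}
Sat(q | ~r) = {s0, s3, s4, s5, s6, s8}
AF (q | ~r): least fixpoint, start Z0 = {s0, s3, s4, s5, s6, s8}, add states with every successor in Z. Already a fixed point.
Sat(AF (q | ~r)) = {s0, s3, s4, s5, s6, s8}
EG (AF (q | ~r)): greatest fixpoint, start Z0 = {s0, s3, s4, s5, s6, s8}, keep only states in Sat with some successor in Z. Z1 = {s0, s3, s4, s5, s6}; fixed.
Sat(EG (AF (q | ~r))) = {s0, s3, s4, s5, s6}
s0 ∈ Sat(EG (AF (q | ~r))) = {s0, s3, s4, s5, s6}, so the formula holds at s0.

Yes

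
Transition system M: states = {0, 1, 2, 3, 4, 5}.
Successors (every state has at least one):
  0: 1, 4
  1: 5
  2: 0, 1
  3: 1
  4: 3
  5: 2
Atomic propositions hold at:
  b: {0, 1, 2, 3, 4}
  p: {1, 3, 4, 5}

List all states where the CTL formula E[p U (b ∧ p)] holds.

Sat(b ∧ p) = {1, 3, 4}
E[p U (b ∧ p)]: least fixpoint, start Z0 = Sat((b ∧ p)) = {1, 3, 4}, add states in Sat(p) with some successor in Z. Already a fixed point.
Sat(E[p U (b ∧ p)]) = {1, 3, 4}

{1, 3, 4}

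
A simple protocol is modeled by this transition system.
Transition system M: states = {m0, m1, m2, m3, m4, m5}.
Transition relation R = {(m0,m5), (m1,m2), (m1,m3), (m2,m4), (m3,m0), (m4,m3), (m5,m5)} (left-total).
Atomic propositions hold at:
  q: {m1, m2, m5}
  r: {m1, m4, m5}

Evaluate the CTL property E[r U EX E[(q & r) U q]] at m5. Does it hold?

Yes

Sat(q & r) = {m1, m5}
E[(q & r) U q]: least fixpoint, start Z0 = Sat(q) = {m1, m2, m5}, add states in Sat(q & r) with some successor in Z. Already a fixed point.
Sat(E[(q & r) U q]) = {m1, m2, m5}
Sat(EX E[(q & r) U q]) = {s : some successor in {m1, m2, m5}} = {m0, m1, m5}
E[r U EX E[(q & r) U q]]: least fixpoint, start Z0 = Sat(EX E[(q & r) U q]) = {m0, m1, m5}, add states in Sat(r) with some successor in Z. Already a fixed point.
Sat(E[r U EX E[(q & r) U q]]) = {m0, m1, m5}
m5 ∈ Sat(E[r U EX E[(q & r) U q]]) = {m0, m1, m5}, so the formula holds at m5.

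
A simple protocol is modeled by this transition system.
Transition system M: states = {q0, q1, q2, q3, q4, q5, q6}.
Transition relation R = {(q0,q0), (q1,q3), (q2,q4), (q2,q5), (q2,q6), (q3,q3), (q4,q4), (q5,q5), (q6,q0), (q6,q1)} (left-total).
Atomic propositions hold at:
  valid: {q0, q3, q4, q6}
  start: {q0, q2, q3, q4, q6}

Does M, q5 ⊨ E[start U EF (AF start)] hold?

AF start: least fixpoint, start Z0 = {q0, q2, q3, q4, q6}, add states with every successor in Z. Z1 = {q0, q1, q2, q3, q4, q6}; fixed.
Sat(AF start) = {q0, q1, q2, q3, q4, q6}
EF (AF start): least fixpoint, start Z0 = {q0, q1, q2, q3, q4, q6}, add states with some successor in Z. Already a fixed point.
Sat(EF (AF start)) = {q0, q1, q2, q3, q4, q6}
E[start U EF (AF start)]: least fixpoint, start Z0 = Sat(EF (AF start)) = {q0, q1, q2, q3, q4, q6}, add states in Sat(start) with some successor in Z. Already a fixed point.
Sat(E[start U EF (AF start)]) = {q0, q1, q2, q3, q4, q6}
q5 ∉ Sat(E[start U EF (AF start)]) = {q0, q1, q2, q3, q4, q6}, so the formula does not hold at q5.

No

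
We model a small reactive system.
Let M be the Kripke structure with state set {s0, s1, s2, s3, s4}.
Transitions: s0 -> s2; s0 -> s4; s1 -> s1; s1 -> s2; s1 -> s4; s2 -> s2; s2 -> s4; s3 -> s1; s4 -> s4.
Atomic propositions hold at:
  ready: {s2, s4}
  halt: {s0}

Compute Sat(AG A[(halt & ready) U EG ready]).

Sat(halt & ready) = ∅
EG ready: greatest fixpoint, start Z0 = {s2, s4}, keep only states in Sat with some successor in Z. Already a fixed point.
Sat(EG ready) = {s2, s4}
A[(halt & ready) U EG ready]: least fixpoint, start Z0 = Sat(EG ready) = {s2, s4}, add states in Sat(halt & ready) with every successor in Z. Already a fixed point.
Sat(A[(halt & ready) U EG ready]) = {s2, s4}
AG A[(halt & ready) U EG ready]: greatest fixpoint, start Z0 = {s2, s4}, keep only states in Sat with every successor in Z. Already a fixed point.
Sat(AG A[(halt & ready) U EG ready]) = {s2, s4}

{s2, s4}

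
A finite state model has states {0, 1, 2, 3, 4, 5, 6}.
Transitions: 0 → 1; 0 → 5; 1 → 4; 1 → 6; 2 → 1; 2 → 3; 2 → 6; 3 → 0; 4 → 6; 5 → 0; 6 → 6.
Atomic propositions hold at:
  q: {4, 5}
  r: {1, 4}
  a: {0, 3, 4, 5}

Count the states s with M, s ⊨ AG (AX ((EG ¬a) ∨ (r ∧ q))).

3

Sat(¬a) = {1, 2, 6}
EG ¬a: greatest fixpoint, start Z0 = {1, 2, 6}, keep only states in Sat with some successor in Z. Already a fixed point.
Sat(EG ¬a) = {1, 2, 6}
Sat(r ∧ q) = {4}
Sat((EG ¬a) ∨ (r ∧ q)) = {1, 2, 4, 6}
Sat(AX ((EG ¬a) ∨ (r ∧ q))) = {s : every successor in {1, 2, 4, 6}} = {1, 4, 6}
AG (AX ((EG ¬a) ∨ (r ∧ q))): greatest fixpoint, start Z0 = {1, 4, 6}, keep only states in Sat with every successor in Z. Already a fixed point.
Sat(AG (AX ((EG ¬a) ∨ (r ∧ q)))) = {1, 4, 6}
|Sat(AG (AX ((EG ¬a) ∨ (r ∧ q))))| = |{1, 4, 6}| = 3.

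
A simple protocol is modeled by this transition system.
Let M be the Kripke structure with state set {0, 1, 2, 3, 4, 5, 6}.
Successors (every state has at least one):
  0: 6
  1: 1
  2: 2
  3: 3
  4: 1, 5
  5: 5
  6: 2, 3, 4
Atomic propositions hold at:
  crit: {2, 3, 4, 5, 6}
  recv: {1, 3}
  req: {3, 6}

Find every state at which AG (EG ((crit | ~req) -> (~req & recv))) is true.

Sat(~req) = {0, 1, 2, 4, 5}
Sat(crit | ~req) = {0, 1, 2, 3, 4, 5, 6}
Sat(~req & recv) = {1}
Sat((crit | ~req) -> (~req & recv)) = {1}
EG ((crit | ~req) -> (~req & recv)): greatest fixpoint, start Z0 = {1}, keep only states in Sat with some successor in Z. Already a fixed point.
Sat(EG ((crit | ~req) -> (~req & recv))) = {1}
AG (EG ((crit | ~req) -> (~req & recv))): greatest fixpoint, start Z0 = {1}, keep only states in Sat with every successor in Z. Already a fixed point.
Sat(AG (EG ((crit | ~req) -> (~req & recv)))) = {1}

{1}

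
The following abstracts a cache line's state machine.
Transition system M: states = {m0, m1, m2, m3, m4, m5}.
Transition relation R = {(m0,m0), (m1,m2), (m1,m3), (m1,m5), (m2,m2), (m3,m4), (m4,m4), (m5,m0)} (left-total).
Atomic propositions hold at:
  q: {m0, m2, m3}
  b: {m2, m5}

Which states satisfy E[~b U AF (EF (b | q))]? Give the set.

{m0, m1, m2, m3, m5}

Sat(~b) = {m0, m1, m3, m4}
Sat(b | q) = {m0, m2, m3, m5}
EF (b | q): least fixpoint, start Z0 = {m0, m2, m3, m5}, add states with some successor in Z. Z1 = {m0, m1, m2, m3, m5}; fixed.
Sat(EF (b | q)) = {m0, m1, m2, m3, m5}
AF (EF (b | q)): least fixpoint, start Z0 = {m0, m1, m2, m3, m5}, add states with every successor in Z. Already a fixed point.
Sat(AF (EF (b | q))) = {m0, m1, m2, m3, m5}
E[~b U AF (EF (b | q))]: least fixpoint, start Z0 = Sat(AF (EF (b | q))) = {m0, m1, m2, m3, m5}, add states in Sat(~b) with some successor in Z. Already a fixed point.
Sat(E[~b U AF (EF (b | q))]) = {m0, m1, m2, m3, m5}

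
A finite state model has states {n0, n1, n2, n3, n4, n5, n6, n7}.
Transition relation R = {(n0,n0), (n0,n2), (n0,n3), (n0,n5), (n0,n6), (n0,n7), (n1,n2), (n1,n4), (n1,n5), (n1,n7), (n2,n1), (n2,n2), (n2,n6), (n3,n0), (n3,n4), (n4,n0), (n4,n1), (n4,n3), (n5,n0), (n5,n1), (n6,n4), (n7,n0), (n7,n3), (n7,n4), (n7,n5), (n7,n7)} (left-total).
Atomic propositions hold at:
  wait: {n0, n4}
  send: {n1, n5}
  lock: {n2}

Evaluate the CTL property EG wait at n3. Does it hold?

EG wait: greatest fixpoint, start Z0 = {n0, n4}, keep only states in Sat with some successor in Z. Already a fixed point.
Sat(EG wait) = {n0, n4}
n3 ∉ Sat(EG wait) = {n0, n4}, so the formula does not hold at n3.

No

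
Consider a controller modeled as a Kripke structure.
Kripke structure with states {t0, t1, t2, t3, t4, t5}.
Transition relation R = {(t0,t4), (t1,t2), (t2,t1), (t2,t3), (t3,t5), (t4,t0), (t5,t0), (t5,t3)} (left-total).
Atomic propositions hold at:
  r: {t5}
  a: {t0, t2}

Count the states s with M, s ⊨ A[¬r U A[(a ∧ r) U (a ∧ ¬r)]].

4

Sat(¬r) = {t0, t1, t2, t3, t4}
Sat(a ∧ r) = ∅
Sat(a ∧ ¬r) = {t0, t2}
A[(a ∧ r) U (a ∧ ¬r)]: least fixpoint, start Z0 = Sat((a ∧ ¬r)) = {t0, t2}, add states in Sat(a ∧ r) with every successor in Z. Already a fixed point.
Sat(A[(a ∧ r) U (a ∧ ¬r)]) = {t0, t2}
A[¬r U A[(a ∧ r) U (a ∧ ¬r)]]: least fixpoint, start Z0 = Sat(A[(a ∧ r) U (a ∧ ¬r)]) = {t0, t2}, add states in Sat(¬r) with every successor in Z. Z1 = {t0, t1, t2, t4}; fixed.
Sat(A[¬r U A[(a ∧ r) U (a ∧ ¬r)]]) = {t0, t1, t2, t4}
|Sat(A[¬r U A[(a ∧ r) U (a ∧ ¬r)]])| = |{t0, t1, t2, t4}| = 4.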